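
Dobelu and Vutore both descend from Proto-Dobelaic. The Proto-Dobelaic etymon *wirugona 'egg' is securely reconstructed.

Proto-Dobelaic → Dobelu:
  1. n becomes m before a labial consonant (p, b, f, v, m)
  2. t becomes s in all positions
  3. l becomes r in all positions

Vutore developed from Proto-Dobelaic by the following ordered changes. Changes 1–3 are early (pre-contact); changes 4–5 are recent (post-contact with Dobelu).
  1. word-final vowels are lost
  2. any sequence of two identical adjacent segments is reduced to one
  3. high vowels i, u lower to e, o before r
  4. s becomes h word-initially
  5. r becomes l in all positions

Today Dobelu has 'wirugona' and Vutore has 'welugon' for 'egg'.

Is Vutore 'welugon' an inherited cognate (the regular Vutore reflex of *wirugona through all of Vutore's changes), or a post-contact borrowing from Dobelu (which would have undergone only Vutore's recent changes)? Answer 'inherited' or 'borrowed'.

inherited

If inherited, *wirugona would pass through all of Vutore's changes:
Vutore: start from *wirugona.
  rule 1 (apocope): wirugona → wirugon
  rule 2: no change — wirugon
  rule 3 (pre-rhotic lowering): wirugon → werugon
  rule 4: no change — werugon
  rule 5 (unconditioned shift): werugon → welugon
  ⇒ Vutore welugon
If borrowed from Dobelu 'wirugona' after the early changes, it would undergo only the recent ones:
  rule 4 (debuccalisation): no change (wirugona)
  rule 5 (unconditioned shift): wirugona → wilugona
  ⇒ as a loan: wilugona
Vutore 'welugon' matches the inherited outcome exactly, so it is an inherited cognate, not a loan.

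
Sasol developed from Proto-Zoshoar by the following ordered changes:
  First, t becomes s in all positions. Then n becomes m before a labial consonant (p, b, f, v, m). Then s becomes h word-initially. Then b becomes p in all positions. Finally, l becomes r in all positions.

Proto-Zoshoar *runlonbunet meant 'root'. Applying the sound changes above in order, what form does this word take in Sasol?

Sasol: *runlonbunet > runlonbunes > runlombunes > runlompunes > runrompunes  (by unconditioned shift, nasal place assimilation, unconditioned shift, unconditioned shift)

runrompunes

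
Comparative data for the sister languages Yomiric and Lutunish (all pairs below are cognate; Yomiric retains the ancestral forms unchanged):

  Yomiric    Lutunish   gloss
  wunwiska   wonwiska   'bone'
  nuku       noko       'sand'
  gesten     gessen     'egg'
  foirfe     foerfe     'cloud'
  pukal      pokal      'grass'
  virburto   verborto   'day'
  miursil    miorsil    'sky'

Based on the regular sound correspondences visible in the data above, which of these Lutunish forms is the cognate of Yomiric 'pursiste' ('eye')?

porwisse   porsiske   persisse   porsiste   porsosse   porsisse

porsisse

virburto ~ verborto — Yomiric u corresponds to Lutunish o after a consonant, before r.
gesten ~ gessen — Yomiric t corresponds to Lutunish s after a consonant, before a front vowel.
Applying these to Yomiric 'pursiste':
  pursiste → porsiste   (u→o after a consonant, before r)
  porsiste → porsisse   (t→s after a consonant, before a front vowel)
So the Lutunish cognate is 'porsisse'.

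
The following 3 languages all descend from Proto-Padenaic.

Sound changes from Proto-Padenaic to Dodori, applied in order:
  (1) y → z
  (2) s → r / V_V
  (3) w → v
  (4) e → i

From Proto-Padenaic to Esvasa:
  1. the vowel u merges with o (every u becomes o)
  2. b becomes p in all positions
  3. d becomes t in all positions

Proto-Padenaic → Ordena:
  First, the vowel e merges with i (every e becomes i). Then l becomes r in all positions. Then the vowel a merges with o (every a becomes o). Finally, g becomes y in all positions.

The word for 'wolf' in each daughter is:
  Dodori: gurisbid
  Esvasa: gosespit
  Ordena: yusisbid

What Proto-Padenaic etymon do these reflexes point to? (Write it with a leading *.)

Position 1: Dodori has g, Esvasa has g, Ordena has y. Dodori preserves g here (none of its changes turn any other segment into g), so the proto-segment is *g.
Position 2: Dodori has u, Esvasa has o, Ordena has u. Dodori preserves u here (none of its changes turn any other segment into u), so the proto-segment is *u.
This points to *gusesbid. Verify forward in each daughter:
Dodori: start from *gusesbid.
  rule 1: no change — gusesbid
  rule 2 (rhotacism): gusesbid → guresbid
  rule 3: no change — guresbid
  rule 4 (vowel merger): guresbid → gurisbid
  ⇒ Dodori gurisbid
Esvasa: start from *gusesbid.
  rule 1 (vowel merger): gusesbid → gosesbid
  rule 2 (unconditioned shift): gosesbid → gosespid
  rule 3 (unconditioned shift): gosespid → gosespit
  ⇒ Esvasa gosespit
Ordena: *gusesbid
  gusesbid → gusisbid   [vowel merger]
  gusisbid (rule 2 does not apply)
  gusisbid (rule 3 does not apply)
  gusisbid → yusisbid   [unconditioned shift]
  giving Ordena yusisbid.
No other proto-form is consistent with every reflex, so the reconstruction is *gusesbid.

*gusesbid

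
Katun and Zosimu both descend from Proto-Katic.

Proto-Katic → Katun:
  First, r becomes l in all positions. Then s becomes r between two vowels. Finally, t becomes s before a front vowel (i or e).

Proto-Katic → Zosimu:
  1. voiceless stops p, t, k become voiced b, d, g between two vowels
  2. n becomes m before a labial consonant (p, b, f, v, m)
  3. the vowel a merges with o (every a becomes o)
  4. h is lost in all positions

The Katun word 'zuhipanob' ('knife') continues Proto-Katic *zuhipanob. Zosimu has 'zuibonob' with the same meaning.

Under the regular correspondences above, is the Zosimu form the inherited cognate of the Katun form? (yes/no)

Derive the expected Zosimu reflex of *zuhipanob:
Zosimu: *zuhipanob
  zuhipanob → zuhibanob   [intervocalic voicing]
  zuhibanob (rule 2 does not apply)
  zuhibanob → zuhibonob   [vowel merger]
  zuhibonob → zuibonob   [h-loss]
  giving Zosimu zuibonob.
Zosimu 'zuibonob' matches the regular reflex exactly, so the pair is cognate.

yes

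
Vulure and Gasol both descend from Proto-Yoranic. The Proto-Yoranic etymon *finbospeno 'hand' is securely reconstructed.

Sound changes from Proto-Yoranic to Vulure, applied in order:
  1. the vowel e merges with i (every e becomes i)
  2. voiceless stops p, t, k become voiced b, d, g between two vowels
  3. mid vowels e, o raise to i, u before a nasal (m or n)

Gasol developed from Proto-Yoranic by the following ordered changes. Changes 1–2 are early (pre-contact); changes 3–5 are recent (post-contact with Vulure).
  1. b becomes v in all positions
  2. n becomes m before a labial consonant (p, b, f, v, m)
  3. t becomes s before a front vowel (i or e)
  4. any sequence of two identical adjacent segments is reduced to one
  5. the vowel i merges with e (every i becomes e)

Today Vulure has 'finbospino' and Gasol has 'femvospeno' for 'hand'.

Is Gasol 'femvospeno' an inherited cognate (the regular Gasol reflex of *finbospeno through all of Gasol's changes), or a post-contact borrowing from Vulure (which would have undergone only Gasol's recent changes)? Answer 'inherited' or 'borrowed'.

If inherited, *finbospeno would pass through all of Gasol's changes:
Gasol: start from *finbospeno.
  rule 1 (unconditioned shift): finbospeno → finvospeno
  rule 2 (nasal place assimilation): finvospeno → fimvospeno
  rule 3: no change — fimvospeno
  rule 4: no change — fimvospeno
  rule 5 (vowel merger): fimvospeno → femvospeno
  ⇒ Gasol femvospeno
If borrowed from Vulure 'finbospino' after the early changes, it would undergo only the recent ones:
  rule 3 (palatalisation): no change (finbospino)
  rule 4 (degemination): no change (finbospino)
  rule 5 (vowel merger): finbospino → fenbospeno
  ⇒ as a loan: fenbospeno
Gasol 'femvospeno' matches the inherited outcome exactly, so it is an inherited cognate, not a loan.

inherited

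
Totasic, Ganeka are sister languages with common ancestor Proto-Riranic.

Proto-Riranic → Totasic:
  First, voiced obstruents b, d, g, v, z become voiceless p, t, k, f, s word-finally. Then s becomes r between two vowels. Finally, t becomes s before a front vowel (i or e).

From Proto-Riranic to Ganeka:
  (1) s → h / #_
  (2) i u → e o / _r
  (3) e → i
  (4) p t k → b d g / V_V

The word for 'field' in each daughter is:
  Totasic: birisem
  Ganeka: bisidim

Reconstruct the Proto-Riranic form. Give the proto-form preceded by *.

*bisitem

Position 3: Totasic has r, Ganeka has s. Ganeka preserves s here (none of its changes turn any other segment into s), so the proto-segment is *s.
Position 5: Totasic has s, Ganeka has d. Taking the neighbouring segments as reconstructed: Totasic s can only go back to *t; Ganeka d could go back to *t or *d — the one source consistent with every daughter is *t.
This points to *bisitem. Verify forward in each daughter:
Totasic: start from *bisitem.
  rule 1: no change — bisitem
  rule 2 (rhotacism): bisitem → biritem
  rule 3 (palatalisation): biritem → birisem
  ⇒ Totasic birisem
Ganeka: *bisitem
  bisitem (rule 1 does not apply)
  bisitem (rule 2 does not apply)
  bisitem → bisitim   [vowel merger]
  bisitim → bisidim   [intervocalic voicing]
  giving Ganeka bisidim.
No other proto-form is consistent with every reflex, so the reconstruction is *bisitem.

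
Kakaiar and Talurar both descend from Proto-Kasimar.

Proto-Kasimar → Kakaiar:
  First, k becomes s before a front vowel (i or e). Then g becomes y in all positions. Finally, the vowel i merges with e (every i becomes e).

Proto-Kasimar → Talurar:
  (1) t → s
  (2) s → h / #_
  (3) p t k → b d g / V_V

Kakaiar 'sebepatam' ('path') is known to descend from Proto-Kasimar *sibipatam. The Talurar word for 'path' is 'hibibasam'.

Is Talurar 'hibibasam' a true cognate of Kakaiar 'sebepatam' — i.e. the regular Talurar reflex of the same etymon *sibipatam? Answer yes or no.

Derive the expected Talurar reflex of *sibipatam:
Talurar: *sibipatam
  sibipatam → sibipasam   [unconditioned shift]
  sibipasam → hibipasam   [debuccalisation]
  hibipasam → hibibasam   [intervocalic voicing]
  giving Talurar hibibasam.
Talurar 'hibibasam' matches the regular reflex exactly, so the pair is cognate.

yes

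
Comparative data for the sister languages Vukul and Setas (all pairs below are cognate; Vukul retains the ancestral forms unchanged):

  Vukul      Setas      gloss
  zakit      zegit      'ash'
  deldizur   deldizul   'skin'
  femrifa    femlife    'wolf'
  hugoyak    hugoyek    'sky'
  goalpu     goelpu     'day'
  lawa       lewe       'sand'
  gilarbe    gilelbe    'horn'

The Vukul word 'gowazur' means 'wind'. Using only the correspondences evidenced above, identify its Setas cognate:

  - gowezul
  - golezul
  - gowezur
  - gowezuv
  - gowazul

zakit ~ zegit, hugoyak ~ hugoyek — Vukul a corresponds to Setas e after a consonant, before a consonant other than r, m, n, p, b, f, v.
deldizur ~ deldizul — Vukul r corresponds to Setas l word-finally.
Applying these to Vukul 'gowazur':
  gowazur → gowezur   (a→e after a consonant, before a consonant other than r, m, n, p, b, f, v)
  gowezur → gowezul   (r→l word-finally)
So the Setas cognate is 'gowezul'.

gowezul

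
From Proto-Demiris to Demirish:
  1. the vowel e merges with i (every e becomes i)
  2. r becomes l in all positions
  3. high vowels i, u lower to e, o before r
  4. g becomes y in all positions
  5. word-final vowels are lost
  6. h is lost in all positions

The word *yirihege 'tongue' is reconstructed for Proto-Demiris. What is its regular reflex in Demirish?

Demirish: start from *yirihege.
  rule 1 (vowel merger): yirihege → yirihigi
  rule 2 (unconditioned shift): yirihigi → yilihigi
  rule 3: no change — yilihigi
  rule 4 (unconditioned shift): yilihigi → yilihiyi
  rule 5 (apocope): yilihiyi → yilihiy
  rule 6 (h-loss): yilihiy → yiliiy
  ⇒ Demirish yiliiy

yiliiy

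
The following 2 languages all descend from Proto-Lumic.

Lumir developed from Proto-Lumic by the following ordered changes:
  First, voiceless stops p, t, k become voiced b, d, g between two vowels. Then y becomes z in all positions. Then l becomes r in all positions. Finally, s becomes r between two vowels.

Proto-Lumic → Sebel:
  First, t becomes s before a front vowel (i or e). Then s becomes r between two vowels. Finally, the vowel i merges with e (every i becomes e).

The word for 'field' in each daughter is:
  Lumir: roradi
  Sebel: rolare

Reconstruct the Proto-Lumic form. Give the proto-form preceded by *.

Position 6: Lumir has i, Sebel has e. Lumir preserves i here (none of its changes turn any other segment into i), so the proto-segment is *i.
Position 5: Lumir has d, Sebel has r. Taking the neighbouring segments as reconstructed: Lumir d could go back to *t or *d; Sebel r could go back to *t or *s or *r — the one source consistent with every daughter is *t.
Verify the candidate proto-form against each daughter:
Lumir: *rolati
  rolati → roladi   [intervocalic voicing]
  roladi (rule 2 does not apply)
  roladi → roradi   [unconditioned shift]
  roradi (rule 4 does not apply)
  giving Lumir roradi.
Sebel: start from *rolati.
  rule 1 (palatalisation): rolati → rolasi
  rule 2 (rhotacism): rolasi → rolari
  rule 3 (vowel merger): rolari → rolare
  ⇒ Sebel rolare
*rolati is the unique common source.

*rolati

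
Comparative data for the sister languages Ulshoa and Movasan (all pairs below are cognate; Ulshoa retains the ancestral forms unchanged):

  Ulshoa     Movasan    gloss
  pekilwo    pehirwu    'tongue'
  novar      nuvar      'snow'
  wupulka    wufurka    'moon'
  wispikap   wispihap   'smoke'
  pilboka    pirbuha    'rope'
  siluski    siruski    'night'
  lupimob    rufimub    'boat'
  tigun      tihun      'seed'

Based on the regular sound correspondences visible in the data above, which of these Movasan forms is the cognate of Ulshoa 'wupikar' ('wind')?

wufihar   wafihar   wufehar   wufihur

lupimob ~ rufimub — Ulshoa p corresponds to Movasan f between vowels (before a front vowel).
wispikap ~ wispihap, pilboka ~ pirbuha — Ulshoa k corresponds to Movasan h between vowels (before a back vowel).
Applying these to Ulshoa 'wupikar':
  wupikar → wufikar   (p→f between vowels (before a front vowel))
  wufikar → wufihar   (k→h between vowels (before a back vowel))
So the Movasan cognate is 'wufihar'.

wufihar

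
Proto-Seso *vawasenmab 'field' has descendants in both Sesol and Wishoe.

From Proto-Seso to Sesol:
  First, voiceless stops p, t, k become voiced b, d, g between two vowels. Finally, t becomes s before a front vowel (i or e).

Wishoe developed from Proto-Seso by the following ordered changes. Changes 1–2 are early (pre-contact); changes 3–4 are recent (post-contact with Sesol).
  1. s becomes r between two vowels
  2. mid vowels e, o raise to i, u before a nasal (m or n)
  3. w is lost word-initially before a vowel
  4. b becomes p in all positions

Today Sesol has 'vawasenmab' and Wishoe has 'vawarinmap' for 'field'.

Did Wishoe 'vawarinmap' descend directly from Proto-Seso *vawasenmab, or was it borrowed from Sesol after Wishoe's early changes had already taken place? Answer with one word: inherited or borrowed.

inherited

If inherited, *vawasenmab would pass through all of Wishoe's changes:
Wishoe: *vawasenmab
  vawasenmab → vawarenmab   [rhotacism]
  vawarenmab → vawarinmab   [pre-nasal raising]
  vawarinmab (rule 3 does not apply)
  vawarinmab → vawarinmap   [unconditioned shift]
  giving Wishoe vawarinmap.
If borrowed from Sesol 'vawasenmab' after the early changes, it would undergo only the recent ones:
  rule 3 (glide loss): no change (vawasenmab)
  rule 4 (unconditioned shift): vawasenmab → vawasenmap
  ⇒ as a loan: vawasenmap
Wishoe 'vawarinmap' matches the inherited outcome exactly, so it is an inherited cognate, not a loan.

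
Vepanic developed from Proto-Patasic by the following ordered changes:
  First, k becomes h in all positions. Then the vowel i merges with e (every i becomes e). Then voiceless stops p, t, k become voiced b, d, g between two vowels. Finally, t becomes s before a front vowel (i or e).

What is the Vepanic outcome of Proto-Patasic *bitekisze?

bedehesze

Vepanic: start from *bitekisze.
  rule 1 (unconditioned shift): bitekisze → bitehisze
  rule 2 (vowel merger): bitehisze → betehesze
  rule 3 (intervocalic voicing): betehesze → bedehesze
  rule 4: no change — bedehesze
  ⇒ Vepanic bedehesze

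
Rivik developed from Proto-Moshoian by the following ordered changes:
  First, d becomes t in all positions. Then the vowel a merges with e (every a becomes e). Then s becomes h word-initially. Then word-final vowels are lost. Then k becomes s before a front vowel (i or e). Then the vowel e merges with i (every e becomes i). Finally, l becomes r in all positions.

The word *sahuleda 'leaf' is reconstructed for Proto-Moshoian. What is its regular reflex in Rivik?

Rivik: *sahuleda > sahuleta > sehulete > hehulete > hehulet > hihulit > hihurit  (by unconditioned shift, vowel merger, debuccalisation, apocope, vowel merger, unconditioned shift)

hihurit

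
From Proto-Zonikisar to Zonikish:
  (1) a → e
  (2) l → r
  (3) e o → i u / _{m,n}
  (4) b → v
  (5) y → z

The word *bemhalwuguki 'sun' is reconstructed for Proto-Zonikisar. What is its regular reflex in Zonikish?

vimherwuguki

Zonikish: start from *bemhalwuguki.
  rule 1 (vowel merger): bemhalwuguki → bemhelwuguki
  rule 2 (unconditioned shift): bemhelwuguki → bemherwuguki
  rule 3 (pre-nasal raising): bemherwuguki → bimherwuguki
  rule 4 (unconditioned shift): bimherwuguki → vimherwuguki
  rule 5: no change — vimherwuguki
  ⇒ Zonikish vimherwuguki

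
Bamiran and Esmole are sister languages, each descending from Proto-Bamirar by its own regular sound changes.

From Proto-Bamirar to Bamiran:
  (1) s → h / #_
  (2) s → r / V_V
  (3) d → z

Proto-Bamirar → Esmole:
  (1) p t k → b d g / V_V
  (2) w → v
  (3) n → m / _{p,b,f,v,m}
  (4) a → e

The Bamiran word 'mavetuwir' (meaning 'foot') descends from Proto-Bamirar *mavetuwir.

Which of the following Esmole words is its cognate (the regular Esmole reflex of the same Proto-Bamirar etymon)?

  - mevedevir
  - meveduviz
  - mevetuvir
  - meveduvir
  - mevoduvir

meveduvir

Esmole: *mavetuwir
  mavetuwir → maveduwir   [intervocalic voicing]
  maveduwir → maveduvir   [unconditioned shift]
  maveduvir (rule 3 does not apply)
  maveduvir → meveduvir   [vowel merger]
  giving Esmole meveduvir.
Among the options, 'meveduvir' alone shows every Esmole change applied in order.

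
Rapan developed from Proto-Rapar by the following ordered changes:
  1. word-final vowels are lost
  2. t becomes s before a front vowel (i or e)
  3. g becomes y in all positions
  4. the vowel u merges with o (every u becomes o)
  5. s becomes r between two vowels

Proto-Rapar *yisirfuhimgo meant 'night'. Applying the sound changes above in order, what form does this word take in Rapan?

yirirfohimy

Rapan: *yisirfuhimgo > yisirfuhimg > yisirfuhimy > yisirfohimy > yirirfohimy  (by apocope, unconditioned shift, vowel merger, rhotacism)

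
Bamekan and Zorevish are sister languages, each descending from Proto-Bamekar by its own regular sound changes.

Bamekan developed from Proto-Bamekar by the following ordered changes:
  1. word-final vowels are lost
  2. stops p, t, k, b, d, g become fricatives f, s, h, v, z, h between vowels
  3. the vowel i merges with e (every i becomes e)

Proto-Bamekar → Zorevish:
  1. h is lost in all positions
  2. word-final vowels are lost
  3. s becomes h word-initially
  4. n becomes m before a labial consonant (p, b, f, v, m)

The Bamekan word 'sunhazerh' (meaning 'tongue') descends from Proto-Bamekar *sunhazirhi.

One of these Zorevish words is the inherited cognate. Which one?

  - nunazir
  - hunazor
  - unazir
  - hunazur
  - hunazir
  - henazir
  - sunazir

hunazir

Zorevish: *sunhazirhi
  sunhazirhi → sunaziri   [h-loss]
  sunaziri → sunazir   [apocope]
  sunazir → hunazir   [debuccalisation]
  hunazir (rule 4 does not apply)
  giving Zorevish hunazir.
The other candidates each miss or misapply at least one Zorevish change.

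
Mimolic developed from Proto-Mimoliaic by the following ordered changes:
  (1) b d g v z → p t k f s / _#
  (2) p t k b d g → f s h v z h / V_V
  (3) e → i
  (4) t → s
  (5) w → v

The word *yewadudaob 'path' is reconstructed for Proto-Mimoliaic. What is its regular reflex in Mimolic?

yivazuzaop

Mimolic: *yewadudaob
  yewadudaob → yewadudaop   [final devoicing]
  yewadudaop → yewazuzaop   [intervocalic lenition]
  yewazuzaop → yiwazuzaop   [vowel merger]
  yiwazuzaop (rule 4 does not apply)
  yiwazuzaop → yivazuzaop   [unconditioned shift]
  giving Mimolic yivazuzaop.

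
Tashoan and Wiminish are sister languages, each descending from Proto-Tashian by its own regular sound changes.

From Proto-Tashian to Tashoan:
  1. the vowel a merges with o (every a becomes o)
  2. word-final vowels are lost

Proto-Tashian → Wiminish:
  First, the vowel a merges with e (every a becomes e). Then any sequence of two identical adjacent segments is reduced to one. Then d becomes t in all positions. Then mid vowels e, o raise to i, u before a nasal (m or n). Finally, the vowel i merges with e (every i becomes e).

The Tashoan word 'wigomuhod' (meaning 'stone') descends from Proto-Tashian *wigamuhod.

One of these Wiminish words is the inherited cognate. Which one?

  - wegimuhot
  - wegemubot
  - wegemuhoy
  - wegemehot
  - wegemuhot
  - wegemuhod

wegemuhot

Wiminish: *wigamuhod
  wigamuhod → wigemuhod   [vowel merger]
  wigemuhod (rule 2 does not apply)
  wigemuhod → wigemuhot   [unconditioned shift]
  wigemuhot → wigimuhot   [pre-nasal raising]
  wigimuhot → wegemuhot   [vowel merger]
  giving Wiminish wegemuhot.
Among the options, 'wegemuhot' alone shows every Wiminish change applied in order.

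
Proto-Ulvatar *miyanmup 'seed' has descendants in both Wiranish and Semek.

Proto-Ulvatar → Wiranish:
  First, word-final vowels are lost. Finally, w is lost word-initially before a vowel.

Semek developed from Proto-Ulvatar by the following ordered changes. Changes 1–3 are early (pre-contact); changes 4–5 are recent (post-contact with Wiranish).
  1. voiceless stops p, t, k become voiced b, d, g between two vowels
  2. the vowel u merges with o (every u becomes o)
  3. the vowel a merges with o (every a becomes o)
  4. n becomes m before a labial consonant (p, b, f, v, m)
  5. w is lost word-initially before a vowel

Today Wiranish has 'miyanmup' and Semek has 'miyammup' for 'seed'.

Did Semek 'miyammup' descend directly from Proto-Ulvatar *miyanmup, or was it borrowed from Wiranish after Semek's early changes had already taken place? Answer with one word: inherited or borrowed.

If inherited, *miyanmup would pass through all of Semek's changes:
Semek: start from *miyanmup.
  rule 1: no change — miyanmup
  rule 2 (vowel merger): miyanmup → miyanmop
  rule 3 (vowel merger): miyanmop → miyonmop
  rule 4 (nasal place assimilation): miyonmop → miyommop
  rule 5: no change — miyommop
  ⇒ Semek miyommop
If borrowed from Wiranish 'miyanmup' after the early changes, it would undergo only the recent ones:
  rule 4 (nasal place assimilation): miyanmup → miyammup
  rule 5 (glide loss): no change (miyammup)
  ⇒ as a loan: miyammup
Semek 'miyammup' matches the loan outcome 'miyammup', not the inherited 'miyommop' — it skipped the early Semek changes, so it was borrowed from Wiranish.

borrowed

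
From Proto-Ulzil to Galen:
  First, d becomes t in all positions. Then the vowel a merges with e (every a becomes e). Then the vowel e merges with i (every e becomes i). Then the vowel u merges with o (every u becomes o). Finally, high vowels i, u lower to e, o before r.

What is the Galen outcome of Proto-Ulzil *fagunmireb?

Galen: *fagunmireb > fegunmireb > figunmirib > figonmirib > figonmerib  (by vowel merger, vowel merger, vowel merger, pre-rhotic lowering)

figonmerib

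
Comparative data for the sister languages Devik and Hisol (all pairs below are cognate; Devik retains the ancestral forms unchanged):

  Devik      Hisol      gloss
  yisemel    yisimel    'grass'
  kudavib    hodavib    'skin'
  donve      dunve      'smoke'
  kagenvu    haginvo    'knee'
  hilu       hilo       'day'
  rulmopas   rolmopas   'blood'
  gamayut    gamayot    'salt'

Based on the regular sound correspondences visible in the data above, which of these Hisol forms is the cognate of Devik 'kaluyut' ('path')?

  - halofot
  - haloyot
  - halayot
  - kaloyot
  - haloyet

kagenvu ~ haginvo — Devik k corresponds to Hisol h word-initially before a back vowel.
kudavib ~ hodavib, rulmopas ~ rolmopas — Devik u corresponds to Hisol o after a consonant, before a consonant other than r, m, n, p, b, f, v.
Applying these to Devik 'kaluyut':
  kaluyut → haluyut   (k→h word-initially before a back vowel)
  haluyut → haloyut   (u→o after a consonant, before a consonant other than r, m, n, p, b, f, v)
  haloyut → haloyot   (u→o after a consonant, before a consonant other than r, m, n, p, b, f, v)
So the Hisol cognate is 'haloyot'.

haloyot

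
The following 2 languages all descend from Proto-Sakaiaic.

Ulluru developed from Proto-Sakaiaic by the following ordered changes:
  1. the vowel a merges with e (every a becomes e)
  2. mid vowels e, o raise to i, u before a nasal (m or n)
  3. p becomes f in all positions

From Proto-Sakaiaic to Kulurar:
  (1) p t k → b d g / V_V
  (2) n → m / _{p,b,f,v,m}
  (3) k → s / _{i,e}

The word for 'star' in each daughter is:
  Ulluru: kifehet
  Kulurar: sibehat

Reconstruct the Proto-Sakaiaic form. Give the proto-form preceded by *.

*kipehat

Position 1: Ulluru has k, Kulurar has s. Ulluru preserves k here (none of its changes turn any other segment into k), so the proto-segment is *k.
Position 6: Ulluru has e, Kulurar has a. Kulurar preserves a here (none of its changes turn any other segment into a), so the proto-segment is *a.
Verify the candidate proto-form against each daughter:
Ulluru: *kipehat
  kipehat → kipehet   [vowel merger]
  kipehet (rule 2 does not apply)
  kipehet → kifehet   [unconditioned shift]
  giving Ulluru kifehet.
Kulurar: *kipehat > kibehat > sibehat  (by intervocalic voicing, palatalisation)
*kipehat is the unique common source.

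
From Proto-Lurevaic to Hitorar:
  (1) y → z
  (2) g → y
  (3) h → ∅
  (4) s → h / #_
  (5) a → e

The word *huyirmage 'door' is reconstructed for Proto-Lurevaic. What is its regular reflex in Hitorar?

Hitorar: *huyirmage > huzirmage > huzirmaye > uzirmaye > uzirmeye  (by unconditioned shift, unconditioned shift, h-loss, vowel merger)

uzirmeye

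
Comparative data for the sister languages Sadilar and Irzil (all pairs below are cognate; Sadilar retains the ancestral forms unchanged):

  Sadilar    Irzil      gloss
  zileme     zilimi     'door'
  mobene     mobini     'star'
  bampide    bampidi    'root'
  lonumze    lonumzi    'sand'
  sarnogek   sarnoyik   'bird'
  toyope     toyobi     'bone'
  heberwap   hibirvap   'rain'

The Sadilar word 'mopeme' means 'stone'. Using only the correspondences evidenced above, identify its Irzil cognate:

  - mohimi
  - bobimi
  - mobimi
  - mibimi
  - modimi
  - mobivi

mobimi

toyope ~ toyobi — Sadilar p corresponds to Irzil b between vowels (before a front vowel).
zileme ~ zilimi — Sadilar e corresponds to Irzil i after a consonant, before a nasal.
zileme ~ zilimi, mobene ~ mobini — Sadilar e corresponds to Irzil i word-finally.
Applying these to Sadilar 'mopeme':
  mopeme → mobeme   (p→b between vowels (before a front vowel))
  mobeme → mobime   (e→i after a consonant, before a nasal)
  mobime → mobimi   (e→i word-finally)
So the Irzil cognate is 'mobimi'.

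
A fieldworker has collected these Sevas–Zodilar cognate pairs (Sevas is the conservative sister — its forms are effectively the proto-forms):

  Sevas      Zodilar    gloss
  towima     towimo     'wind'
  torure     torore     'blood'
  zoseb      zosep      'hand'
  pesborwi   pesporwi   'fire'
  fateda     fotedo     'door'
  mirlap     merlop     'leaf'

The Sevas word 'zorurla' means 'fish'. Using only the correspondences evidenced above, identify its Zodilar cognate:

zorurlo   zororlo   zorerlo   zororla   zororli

zororlo

torure ~ torore — Sevas u corresponds to Zodilar o after a consonant, before r.
towima ~ towimo, fateda ~ fotedo — Sevas a corresponds to Zodilar o word-finally.
Applying these to Sevas 'zorurla':
  zorurla → zororla   (u→o after a consonant, before r)
  zororla → zororlo   (a→o word-finally)
So the Zodilar cognate is 'zororlo'.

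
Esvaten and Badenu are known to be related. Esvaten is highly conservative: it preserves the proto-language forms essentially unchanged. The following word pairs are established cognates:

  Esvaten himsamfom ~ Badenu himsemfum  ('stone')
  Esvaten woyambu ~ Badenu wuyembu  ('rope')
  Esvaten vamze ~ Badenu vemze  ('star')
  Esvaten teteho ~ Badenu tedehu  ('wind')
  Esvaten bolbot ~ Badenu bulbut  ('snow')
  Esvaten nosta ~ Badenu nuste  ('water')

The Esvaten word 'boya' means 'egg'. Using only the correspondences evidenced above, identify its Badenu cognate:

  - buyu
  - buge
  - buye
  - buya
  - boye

buye

woyambu ~ wuyembu, bolbot ~ bulbut — Esvaten o corresponds to Badenu u after a consonant, before a consonant other than r, m, n, p, b, f, v.
nosta ~ nuste — Esvaten a corresponds to Badenu e word-finally.
Applying these to Esvaten 'boya':
  boya → buya   (o→u after a consonant, before a consonant other than r, m, n, p, b, f, v)
  buya → buye   (a→e word-finally)
So the Badenu cognate is 'buye'.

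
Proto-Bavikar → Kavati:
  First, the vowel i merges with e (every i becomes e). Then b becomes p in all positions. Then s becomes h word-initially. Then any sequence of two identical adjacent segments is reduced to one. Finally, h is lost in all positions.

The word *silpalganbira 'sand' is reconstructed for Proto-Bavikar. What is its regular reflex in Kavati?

elpalganpera

Kavati: *silpalganbira > selpalganbera > selpalganpera > helpalganpera > elpalganpera  (by vowel merger, unconditioned shift, debuccalisation, h-loss)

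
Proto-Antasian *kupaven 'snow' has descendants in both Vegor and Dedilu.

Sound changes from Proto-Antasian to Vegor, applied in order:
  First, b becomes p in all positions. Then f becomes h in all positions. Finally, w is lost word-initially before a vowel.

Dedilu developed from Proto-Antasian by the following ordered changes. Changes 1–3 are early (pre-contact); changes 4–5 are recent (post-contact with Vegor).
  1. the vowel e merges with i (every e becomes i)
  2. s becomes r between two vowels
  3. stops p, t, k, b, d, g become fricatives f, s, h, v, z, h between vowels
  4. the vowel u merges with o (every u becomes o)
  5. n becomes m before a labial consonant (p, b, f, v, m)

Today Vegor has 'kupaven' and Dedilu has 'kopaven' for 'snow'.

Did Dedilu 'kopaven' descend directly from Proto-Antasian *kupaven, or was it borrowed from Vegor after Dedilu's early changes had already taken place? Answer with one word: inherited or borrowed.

borrowed

If inherited, *kupaven would pass through all of Dedilu's changes:
Dedilu: *kupaven > kupavin > kufavin > kofavin  (by vowel merger, intervocalic lenition, vowel merger)
If borrowed from Vegor 'kupaven' after the early changes, it would undergo only the recent ones:
  rule 4 (vowel merger): kupaven → kopaven
  rule 5 (nasal place assimilation): no change (kopaven)
  ⇒ as a loan: kopaven
Dedilu 'kopaven' matches the loan outcome 'kopaven', not the inherited 'kofavin' — it skipped the early Dedilu changes, so it was borrowed from Vegor.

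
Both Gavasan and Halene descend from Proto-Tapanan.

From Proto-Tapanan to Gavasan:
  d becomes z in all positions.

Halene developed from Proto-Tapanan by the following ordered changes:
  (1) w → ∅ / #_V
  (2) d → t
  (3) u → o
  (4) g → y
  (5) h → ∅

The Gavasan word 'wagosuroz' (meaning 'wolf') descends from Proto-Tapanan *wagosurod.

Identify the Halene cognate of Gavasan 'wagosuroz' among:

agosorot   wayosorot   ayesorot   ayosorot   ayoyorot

ayosorot

Halene: *wagosurod
  wagosurod → agosurod   [glide loss]
  agosurod → agosurot   [unconditioned shift]
  agosurot → agosorot   [vowel merger]
  agosorot → ayosorot   [unconditioned shift]
  ayosorot (rule 5 does not apply)
  giving Halene ayosorot.
The other candidates each miss or misapply at least one Halene change.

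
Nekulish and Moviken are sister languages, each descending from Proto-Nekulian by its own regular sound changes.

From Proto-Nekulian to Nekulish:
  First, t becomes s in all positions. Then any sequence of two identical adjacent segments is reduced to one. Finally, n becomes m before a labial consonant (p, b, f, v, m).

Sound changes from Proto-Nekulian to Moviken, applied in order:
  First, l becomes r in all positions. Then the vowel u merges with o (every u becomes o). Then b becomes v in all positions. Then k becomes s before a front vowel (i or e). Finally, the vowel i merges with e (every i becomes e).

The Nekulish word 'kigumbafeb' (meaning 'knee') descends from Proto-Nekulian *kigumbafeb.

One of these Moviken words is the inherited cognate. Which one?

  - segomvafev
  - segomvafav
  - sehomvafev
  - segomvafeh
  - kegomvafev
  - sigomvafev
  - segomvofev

Moviken: start from *kigumbafeb.
  rule 1: no change — kigumbafeb
  rule 2 (vowel merger): kigumbafeb → kigombafeb
  rule 3 (unconditioned shift): kigombafeb → kigomvafev
  rule 4 (palatalisation): kigomvafev → sigomvafev
  rule 5 (vowel merger): sigomvafev → segomvafev
  ⇒ Moviken segomvafev
Only 'segomvafev' matches the regular Moviken development of *kigumbafeb.

segomvafev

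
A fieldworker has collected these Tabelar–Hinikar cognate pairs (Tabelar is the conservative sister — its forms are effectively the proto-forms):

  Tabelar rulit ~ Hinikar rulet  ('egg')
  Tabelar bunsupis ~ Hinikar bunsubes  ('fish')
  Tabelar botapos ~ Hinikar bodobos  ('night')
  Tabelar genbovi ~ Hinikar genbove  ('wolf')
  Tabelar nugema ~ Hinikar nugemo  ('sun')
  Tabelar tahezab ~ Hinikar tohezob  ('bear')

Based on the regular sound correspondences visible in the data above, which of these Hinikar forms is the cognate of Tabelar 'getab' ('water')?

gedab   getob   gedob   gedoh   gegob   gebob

gedob

botapos ~ bodobos — Tabelar t corresponds to Hinikar d between vowels (before a back vowel).
tahezab ~ tohezob — Tabelar a corresponds to Hinikar o after a consonant, before a labial obstruent.
Applying these to Tabelar 'getab':
  getab → gedab   (t→d between vowels (before a back vowel))
  gedab → gedob   (a→o after a consonant, before a labial obstruent)
So the Hinikar cognate is 'gedob'.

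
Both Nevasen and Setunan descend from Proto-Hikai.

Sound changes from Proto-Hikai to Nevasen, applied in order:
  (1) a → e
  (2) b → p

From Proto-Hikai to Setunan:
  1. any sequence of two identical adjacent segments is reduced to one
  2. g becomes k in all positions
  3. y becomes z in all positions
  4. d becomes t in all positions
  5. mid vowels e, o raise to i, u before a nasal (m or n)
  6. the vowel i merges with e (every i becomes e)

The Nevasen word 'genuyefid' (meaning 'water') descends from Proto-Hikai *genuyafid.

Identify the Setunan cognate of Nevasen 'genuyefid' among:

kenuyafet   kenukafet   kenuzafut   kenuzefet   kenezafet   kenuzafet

kenuzafet

Setunan: *genuyafid
  genuyafid (rule 1 does not apply)
  genuyafid → kenuyafid   [unconditioned shift]
  kenuyafid → kenuzafid   [unconditioned shift]
  kenuzafid → kenuzafit   [unconditioned shift]
  kenuzafit → kinuzafit   [pre-nasal raising]
  kinuzafit → kenuzafet   [vowel merger]
  giving Setunan kenuzafet.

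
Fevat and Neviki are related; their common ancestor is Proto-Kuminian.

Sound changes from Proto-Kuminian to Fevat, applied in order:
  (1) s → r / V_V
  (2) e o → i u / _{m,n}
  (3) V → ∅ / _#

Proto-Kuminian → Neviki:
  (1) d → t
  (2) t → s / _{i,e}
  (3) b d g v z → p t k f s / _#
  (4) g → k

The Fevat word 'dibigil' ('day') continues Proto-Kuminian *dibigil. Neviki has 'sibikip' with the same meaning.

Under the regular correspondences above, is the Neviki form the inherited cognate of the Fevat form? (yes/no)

no

Derive the expected Neviki reflex of *dibigil:
Neviki: start from *dibigil.
  rule 1 (unconditioned shift): dibigil → tibigil
  rule 2 (palatalisation): tibigil → sibigil
  rule 3: no change — sibigil
  rule 4 (unconditioned shift): sibigil → sibikil
  ⇒ Neviki sibikil
The regular Neviki reflex would be 'sibikil', but the attested form is 'sibikip'. The correspondence is irregular, so they are not cognates (the Neviki form has a different source).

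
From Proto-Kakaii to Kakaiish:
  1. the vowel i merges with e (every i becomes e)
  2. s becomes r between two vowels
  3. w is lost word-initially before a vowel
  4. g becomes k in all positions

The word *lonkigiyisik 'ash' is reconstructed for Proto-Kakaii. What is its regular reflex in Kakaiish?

lonkekeyerek

Kakaiish: *lonkigiyisik > lonkegeyesek > lonkegeyerek > lonkekeyerek  (by vowel merger, rhotacism, unconditioned shift)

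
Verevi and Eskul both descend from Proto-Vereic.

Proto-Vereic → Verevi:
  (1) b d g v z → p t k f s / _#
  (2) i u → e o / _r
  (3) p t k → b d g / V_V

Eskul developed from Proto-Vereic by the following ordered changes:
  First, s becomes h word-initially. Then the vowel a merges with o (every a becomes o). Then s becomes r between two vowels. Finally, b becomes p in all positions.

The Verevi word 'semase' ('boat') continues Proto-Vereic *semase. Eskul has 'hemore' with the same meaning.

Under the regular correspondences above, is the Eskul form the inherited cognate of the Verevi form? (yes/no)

yes

Derive the expected Eskul reflex of *semase:
Eskul: *semase
  semase → hemase   [debuccalisation]
  hemase → hemose   [vowel merger]
  hemose → hemore   [rhotacism]
  hemore (rule 4 does not apply)
  giving Eskul hemore.
Eskul 'hemore' matches the regular reflex exactly, so the pair is cognate.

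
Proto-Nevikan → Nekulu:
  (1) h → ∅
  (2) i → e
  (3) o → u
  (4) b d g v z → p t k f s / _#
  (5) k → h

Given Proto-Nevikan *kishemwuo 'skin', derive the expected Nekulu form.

Nekulu: start from *kishemwuo.
  rule 1 (h-loss): kishemwuo → kisemwuo
  rule 2 (vowel merger): kisemwuo → kesemwuo
  rule 3 (vowel merger): kesemwuo → kesemwuu
  rule 4: no change — kesemwuu
  rule 5 (unconditioned shift): kesemwuu → hesemwuu
  ⇒ Nekulu hesemwuu

hesemwuu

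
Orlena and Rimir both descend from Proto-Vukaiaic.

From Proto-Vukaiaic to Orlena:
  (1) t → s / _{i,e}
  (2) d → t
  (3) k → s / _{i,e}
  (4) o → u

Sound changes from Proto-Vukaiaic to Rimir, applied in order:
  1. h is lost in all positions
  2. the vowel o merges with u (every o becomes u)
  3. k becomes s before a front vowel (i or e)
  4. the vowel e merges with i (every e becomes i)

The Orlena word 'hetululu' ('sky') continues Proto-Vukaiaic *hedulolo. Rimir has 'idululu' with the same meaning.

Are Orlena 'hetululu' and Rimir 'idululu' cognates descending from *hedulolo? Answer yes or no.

Derive the expected Rimir reflex of *hedulolo:
Rimir: *hedulolo
  hedulolo → edulolo   [h-loss]
  edulolo → edululu   [vowel merger]
  edululu (rule 3 does not apply)
  edululu → idululu   [vowel merger]
  giving Rimir idululu.
Rimir 'idululu' matches the regular reflex exactly, so the pair is cognate.

yes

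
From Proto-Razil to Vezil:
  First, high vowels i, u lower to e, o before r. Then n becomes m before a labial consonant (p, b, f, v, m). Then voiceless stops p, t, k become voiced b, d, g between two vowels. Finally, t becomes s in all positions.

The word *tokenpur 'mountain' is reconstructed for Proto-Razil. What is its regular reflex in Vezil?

sogempor

Vezil: *tokenpur > tokenpor > tokempor > togempor > sogempor  (by pre-rhotic lowering, nasal place assimilation, intervocalic voicing, unconditioned shift)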